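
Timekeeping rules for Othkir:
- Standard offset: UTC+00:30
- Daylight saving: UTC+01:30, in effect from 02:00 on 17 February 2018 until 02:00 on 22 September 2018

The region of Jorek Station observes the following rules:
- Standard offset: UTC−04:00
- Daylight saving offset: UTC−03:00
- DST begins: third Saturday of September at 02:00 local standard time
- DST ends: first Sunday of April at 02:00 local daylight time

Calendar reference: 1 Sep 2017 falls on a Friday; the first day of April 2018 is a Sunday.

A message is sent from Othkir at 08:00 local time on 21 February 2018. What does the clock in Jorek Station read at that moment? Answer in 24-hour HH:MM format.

03:30

21 February 2018 lies within the daylight-saving period (17 February – 22 September), so Othkir is on daylight time, UTC+01:30.
08:00 Othkir − 1h30m = 06:30 UTC.
1 September 2017 is a Friday, so the first Saturday is September 2 and the third is September 16.
1 April 2018 is a Sunday, so the first Sunday is April 1.
At the standard offset (UTC−04:00), 06:30 UTC − 4h = 02:30 Jorek Station standard time.
The standard-time date in Jorek Station, 21 February 2018, lies within the daylight-saving period (16 September 2017 – 1 April 2018), so Jorek Station is on daylight time, UTC−03:00.
06:30 UTC − 3h = 03:30 Jorek Station.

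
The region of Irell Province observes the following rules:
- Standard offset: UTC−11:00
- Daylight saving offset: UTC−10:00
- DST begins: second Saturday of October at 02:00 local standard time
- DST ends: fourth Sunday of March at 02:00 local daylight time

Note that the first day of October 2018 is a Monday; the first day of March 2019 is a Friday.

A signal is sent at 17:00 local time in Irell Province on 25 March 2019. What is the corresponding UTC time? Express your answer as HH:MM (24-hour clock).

04:00

1 October 2018 is a Monday, so the first Saturday is October 6 and the second is October 13.
1 March 2019 is a Friday, so the first Sunday is March 3 and the fourth is March 24.
25 March 2019 does not fall between 13 October 2018 and 24 March 2019, so daylight saving is not in effect and Irell Province is at UTC−11:00.
17:00 local + 11h = 04:00 UTC (rolling into the next day, 26 March 2019).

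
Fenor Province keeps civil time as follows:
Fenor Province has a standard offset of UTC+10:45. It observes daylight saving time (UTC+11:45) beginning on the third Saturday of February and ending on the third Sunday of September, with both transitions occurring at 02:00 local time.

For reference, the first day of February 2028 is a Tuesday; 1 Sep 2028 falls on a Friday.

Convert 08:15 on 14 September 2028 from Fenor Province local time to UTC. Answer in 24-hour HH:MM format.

20:30

1 February 2028 is a Tuesday, so the first Saturday is February 5 and the third is February 19.
1 September 2028 is a Friday, so the first Sunday is September 3 and the third is September 17.
Daylight saving runs 19 February – 17 September; 14 September 2028 is inside that window, so Fenor Province is at UTC+11:45.
08:15 local − 11h45m = 20:30 UTC (rolling into the previous day, 13 September 2028).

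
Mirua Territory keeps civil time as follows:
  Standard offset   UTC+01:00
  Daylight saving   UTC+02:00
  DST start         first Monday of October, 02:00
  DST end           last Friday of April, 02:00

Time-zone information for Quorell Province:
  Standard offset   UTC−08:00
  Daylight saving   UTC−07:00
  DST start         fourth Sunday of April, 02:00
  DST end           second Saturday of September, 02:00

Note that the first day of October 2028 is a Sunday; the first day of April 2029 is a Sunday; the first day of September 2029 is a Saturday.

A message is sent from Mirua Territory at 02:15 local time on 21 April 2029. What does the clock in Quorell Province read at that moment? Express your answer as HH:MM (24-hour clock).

16:15

1 October 2028 is a Sunday, so the first Monday is October 2.
1 April 2029 is a Sunday, so Fridays fall on 6, 13, 20, 27; the last is April 27.
Daylight saving runs 2 October 2028 – 27 April 2029; 21 April 2029 is inside that window, so Mirua Territory is at UTC+02:00.
02:15 Mirua Territory − 2h = 00:15 UTC.
1 April 2029 is a Sunday, so the first Sunday is April 1 and the fourth is April 22.
1 September 2029 is a Saturday, so the first Saturday is September 1 and the second is September 8.
At the standard offset (UTC−08:00), 00:15 UTC − 8h = 16:15 Quorell Province standard time (rolling into the previous day, 20 April 2029).
The standard-time date in Quorell Province, 20 April 2029, does not fall between 22 April and 8 September, so daylight saving is not in effect and Quorell Province is at UTC−08:00.
00:15 UTC − 8h = 16:15 Quorell Province (rolling into the previous day, 20 April 2029).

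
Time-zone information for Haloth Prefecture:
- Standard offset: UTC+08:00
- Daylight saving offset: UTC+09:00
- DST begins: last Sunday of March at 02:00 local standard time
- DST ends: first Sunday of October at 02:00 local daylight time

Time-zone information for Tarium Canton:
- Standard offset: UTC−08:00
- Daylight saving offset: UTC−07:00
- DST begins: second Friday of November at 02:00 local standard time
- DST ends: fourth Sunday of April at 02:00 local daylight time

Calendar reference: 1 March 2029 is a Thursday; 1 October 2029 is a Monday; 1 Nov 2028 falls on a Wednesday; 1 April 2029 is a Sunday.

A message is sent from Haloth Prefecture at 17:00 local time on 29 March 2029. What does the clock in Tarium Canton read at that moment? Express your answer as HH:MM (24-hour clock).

01:00

1 March 2029 is a Thursday, so Sundays fall on 4, 11, 18, 25; the last is March 25.
1 October 2029 is a Monday, so the first Sunday is October 7.
Daylight saving runs 25 March – 7 October; 29 March 2029 is inside that window, so Haloth Prefecture is at UTC+09:00.
17:00 Haloth Prefecture − 9h = 08:00 UTC.
1 November 2028 is a Wednesday, so the first Friday is November 3 and the second is November 10.
1 April 2029 is a Sunday, so the first Sunday is April 1 and the fourth is April 22.
At the standard offset (UTC−08:00), 08:00 UTC − 8h = 00:00 Tarium Canton standard time.
Daylight saving runs 10 November 2028 – 22 April 2029; the standard-time date in Tarium Canton, 29 March 2029, is inside that window, so Tarium Canton is at UTC−07:00.
08:00 UTC − 7h = 01:00 Tarium Canton.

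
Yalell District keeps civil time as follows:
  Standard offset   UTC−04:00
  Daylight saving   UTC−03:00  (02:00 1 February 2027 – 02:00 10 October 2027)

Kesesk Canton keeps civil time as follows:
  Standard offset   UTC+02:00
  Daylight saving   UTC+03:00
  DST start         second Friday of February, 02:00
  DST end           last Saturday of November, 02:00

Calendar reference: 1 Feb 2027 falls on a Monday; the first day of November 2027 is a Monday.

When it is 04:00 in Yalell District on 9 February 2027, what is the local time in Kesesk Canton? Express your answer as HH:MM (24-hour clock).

9 February 2027 falls between 1 February and 10 October, so daylight saving is in effect and Yalell District is at UTC−03:00.
04:00 Yalell District + 3h = 07:00 UTC.
1 February 2027 is a Monday, so the first Friday is February 5 and the second is February 12.
1 November 2027 is a Monday, so Saturdays fall on 6, 13, 20, 27; the last is November 27.
At the standard offset (UTC+02:00), 07:00 UTC + 2h = 09:00 Kesesk Canton standard time.
The standard-time date in Kesesk Canton, 9 February 2027, does not fall between 12 February and 27 November, so daylight saving is not in effect and Kesesk Canton is at UTC+02:00.
07:00 UTC + 2h = 09:00 Kesesk Canton.

09:00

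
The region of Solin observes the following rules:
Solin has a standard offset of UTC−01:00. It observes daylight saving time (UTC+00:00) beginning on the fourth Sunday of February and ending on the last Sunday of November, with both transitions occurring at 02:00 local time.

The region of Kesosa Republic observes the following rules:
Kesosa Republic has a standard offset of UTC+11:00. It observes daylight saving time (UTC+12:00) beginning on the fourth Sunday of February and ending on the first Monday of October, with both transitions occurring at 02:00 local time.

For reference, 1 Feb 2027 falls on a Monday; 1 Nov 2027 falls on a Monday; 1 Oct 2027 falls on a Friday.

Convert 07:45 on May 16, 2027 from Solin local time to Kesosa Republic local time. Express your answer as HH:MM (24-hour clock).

19:45

1 February 2027 is a Monday, so the first Sunday is February 7 and the fourth is February 28.
1 November 2027 is a Monday, so Sundays fall on 7, 14, 21, 28; the last is November 28.
Daylight saving runs 28 February – 28 November; May 16, 2027 is inside that window, so Solin is at UTC+00:00.
07:45 Solin − 0h = 07:45 UTC.
1 February 2027 is a Monday, so the first Sunday is February 7 and the fourth is February 28.
1 October 2027 is a Friday, so the first Monday is October 4.
At the standard offset (UTC+11:00), 07:45 UTC + 11h = 18:45 Kesosa Republic standard time.
The standard-time date in Kesosa Republic, May 16, 2027, lies within the daylight-saving period (28 February – 4 October), so Kesosa Republic is on daylight time, UTC+12:00.
07:45 UTC + 12h = 19:45 Kesosa Republic.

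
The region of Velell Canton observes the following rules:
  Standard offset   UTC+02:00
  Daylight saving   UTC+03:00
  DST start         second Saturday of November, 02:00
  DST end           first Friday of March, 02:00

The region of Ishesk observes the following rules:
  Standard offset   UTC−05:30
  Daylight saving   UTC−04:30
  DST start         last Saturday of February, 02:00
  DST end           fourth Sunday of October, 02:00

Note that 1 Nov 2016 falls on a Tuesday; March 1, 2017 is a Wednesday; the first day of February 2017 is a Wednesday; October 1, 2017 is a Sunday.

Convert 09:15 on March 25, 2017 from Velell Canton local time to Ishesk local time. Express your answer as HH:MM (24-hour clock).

1 November 2016 is a Tuesday, so the first Saturday is November 5 and the second is November 12.
1 March 2017 is a Wednesday, so the first Friday is March 3.
March 25, 2017 does not fall between 12 November 2016 and 3 March 2017, so daylight saving is not in effect and Velell Canton is at UTC+02:00.
09:15 Velell Canton − 2h = 07:15 UTC.
1 February 2017 is a Wednesday, so Saturdays fall on 4, 11, 18, 25; the last is February 25.
1 October 2017 is a Sunday, so the first Sunday is October 1 and the fourth is October 22.
At the standard offset (UTC−05:30), 07:15 UTC − 5h30m = 01:45 Ishesk standard time.
The standard-time date in Ishesk, March 25, 2017, falls between 25 February and 22 October, so daylight saving is in effect and Ishesk is at UTC−04:30.
07:15 UTC − 4h30m = 02:45 Ishesk.

02:45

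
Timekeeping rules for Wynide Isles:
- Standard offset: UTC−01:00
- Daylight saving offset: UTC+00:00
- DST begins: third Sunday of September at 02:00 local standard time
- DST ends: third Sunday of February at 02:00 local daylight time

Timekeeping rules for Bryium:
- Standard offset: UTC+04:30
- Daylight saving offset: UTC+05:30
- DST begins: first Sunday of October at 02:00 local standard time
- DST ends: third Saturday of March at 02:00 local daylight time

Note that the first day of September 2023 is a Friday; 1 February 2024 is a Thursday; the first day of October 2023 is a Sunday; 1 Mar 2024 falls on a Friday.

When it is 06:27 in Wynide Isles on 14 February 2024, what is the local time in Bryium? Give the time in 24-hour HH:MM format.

11:57

1 September 2023 is a Friday, so the first Sunday is September 3 and the third is September 17.
1 February 2024 is a Thursday, so the first Sunday is February 4 and the third is February 18.
14 February 2024 lies within the daylight-saving period (17 September 2023 – 18 February 2024), so Wynide Isles is on daylight time, UTC+00:00.
06:27 Wynide Isles − 0h = 06:27 UTC.
1 October 2023 is a Sunday, so the first Sunday is October 1.
1 March 2024 is a Friday, so the first Saturday is March 2 and the third is March 16.
At the standard offset (UTC+04:30), 06:27 UTC + 4h30m = 10:57 Bryium standard time.
The standard-time date in Bryium, 14 February 2024, lies within the daylight-saving period (1 October 2023 – 16 March 2024), so Bryium is on daylight time, UTC+05:30.
06:27 UTC + 5h30m = 11:57 Bryium.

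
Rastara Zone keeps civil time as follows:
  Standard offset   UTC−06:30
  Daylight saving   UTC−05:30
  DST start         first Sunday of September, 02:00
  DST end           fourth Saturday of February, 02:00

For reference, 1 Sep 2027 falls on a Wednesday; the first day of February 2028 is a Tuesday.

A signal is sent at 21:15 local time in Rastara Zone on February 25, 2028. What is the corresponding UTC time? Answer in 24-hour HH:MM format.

02:45

1 September 2027 is a Wednesday, so the first Sunday is September 5.
1 February 2028 is a Tuesday, so the first Saturday is February 5 and the fourth is February 26.
Daylight saving runs 5 September 2027 – 26 February 2028; February 25, 2028 is inside that window, so Rastara Zone is at UTC−05:30.
21:15 local + 5h30m = 02:45 UTC (rolling into the next day, 26 February 2028).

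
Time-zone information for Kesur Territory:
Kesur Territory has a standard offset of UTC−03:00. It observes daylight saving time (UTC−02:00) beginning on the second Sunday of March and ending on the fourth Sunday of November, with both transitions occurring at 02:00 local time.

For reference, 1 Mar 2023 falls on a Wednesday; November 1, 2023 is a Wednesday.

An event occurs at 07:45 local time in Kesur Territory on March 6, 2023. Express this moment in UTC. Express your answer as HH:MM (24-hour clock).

1 March 2023 is a Wednesday, so the first Sunday is March 5 and the second is March 12.
1 November 2023 is a Wednesday, so the first Sunday is November 5 and the fourth is November 26.
March 6, 2023 is outside the daylight-saving period (12 March – 26 November), so Kesur Territory is on standard time, UTC−03:00.
07:45 local + 3h = 10:45 UTC.

10:45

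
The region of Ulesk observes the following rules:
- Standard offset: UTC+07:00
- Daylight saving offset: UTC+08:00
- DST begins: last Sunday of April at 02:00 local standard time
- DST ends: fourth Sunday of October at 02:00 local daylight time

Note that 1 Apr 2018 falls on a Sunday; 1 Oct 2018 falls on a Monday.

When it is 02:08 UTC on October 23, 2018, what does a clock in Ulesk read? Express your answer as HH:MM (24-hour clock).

10:08

1 April 2018 is a Sunday, so Sundays fall on 1, 8, 15, 22, 29; the last is April 29.
1 October 2018 is a Monday, so the first Sunday is October 7 and the fourth is October 28.
At the standard offset (UTC+07:00), 02:08 UTC + 7h = 09:08 Ulesk standard time.
Daylight saving runs 29 April – 28 October; the standard-time date in Ulesk, October 23, 2018, is inside that window, so Ulesk is at UTC+08:00.
02:08 UTC + 8h = 10:08 local.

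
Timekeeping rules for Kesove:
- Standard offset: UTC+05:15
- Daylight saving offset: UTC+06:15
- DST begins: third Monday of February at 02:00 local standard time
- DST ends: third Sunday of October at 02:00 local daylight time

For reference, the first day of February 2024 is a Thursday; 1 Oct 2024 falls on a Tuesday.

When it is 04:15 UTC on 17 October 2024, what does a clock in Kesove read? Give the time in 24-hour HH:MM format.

10:30

1 February 2024 is a Thursday, so the first Monday is February 5 and the third is February 19.
1 October 2024 is a Tuesday, so the first Sunday is October 6 and the third is October 20.
At the standard offset (UTC+05:15), 04:15 UTC + 5h15m = 09:30 Kesove standard time.
Daylight saving runs 19 February – 20 October; the standard-time date in Kesove, 17 October 2024, is inside that window, so Kesove is at UTC+06:15.
04:15 UTC + 6h15m = 10:30 local.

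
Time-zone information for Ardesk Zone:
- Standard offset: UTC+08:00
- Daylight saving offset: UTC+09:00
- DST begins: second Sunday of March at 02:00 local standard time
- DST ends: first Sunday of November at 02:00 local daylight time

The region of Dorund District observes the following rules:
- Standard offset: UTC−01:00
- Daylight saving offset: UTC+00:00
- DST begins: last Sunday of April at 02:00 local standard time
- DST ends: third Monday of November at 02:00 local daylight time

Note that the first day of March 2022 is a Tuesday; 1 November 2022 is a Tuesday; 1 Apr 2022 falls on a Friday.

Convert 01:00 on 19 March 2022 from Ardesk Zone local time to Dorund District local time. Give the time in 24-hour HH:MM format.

1 March 2022 is a Tuesday, so the first Sunday is March 6 and the second is March 13.
1 November 2022 is a Tuesday, so the first Sunday is November 6.
19 March 2022 lies within the daylight-saving period (13 March – 6 November), so Ardesk Zone is on daylight time, UTC+09:00.
01:00 Ardesk Zone − 9h = 16:00 UTC (rolling into the previous day, 18 March 2022).
1 April 2022 is a Friday, so Sundays fall on 3, 10, 17, 24; the last is April 24.
1 November 2022 is a Tuesday, so the first Monday is November 7 and the third is November 21.
At the standard offset (UTC−01:00), 16:00 UTC − 1h = 15:00 Dorund District standard time.
Daylight saving runs 24 April – 21 November; the standard-time date in Dorund District, 18 March 2022, is outside that window, so Dorund District is on standard time at UTC−01:00.
16:00 UTC − 1h = 15:00 Dorund District.

15:00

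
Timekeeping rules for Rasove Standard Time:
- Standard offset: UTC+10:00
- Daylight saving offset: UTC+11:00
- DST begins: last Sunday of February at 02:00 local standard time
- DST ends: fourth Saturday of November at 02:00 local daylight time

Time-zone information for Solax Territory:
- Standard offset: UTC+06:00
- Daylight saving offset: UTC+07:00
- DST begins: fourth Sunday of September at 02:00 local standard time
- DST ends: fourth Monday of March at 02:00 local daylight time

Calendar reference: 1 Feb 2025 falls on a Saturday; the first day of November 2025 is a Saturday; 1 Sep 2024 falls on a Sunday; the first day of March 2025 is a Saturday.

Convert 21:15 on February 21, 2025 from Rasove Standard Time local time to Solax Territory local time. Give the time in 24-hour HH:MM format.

18:15

1 February 2025 is a Saturday, so Sundays fall on 2, 9, 16, 23; the last is February 23.
1 November 2025 is a Saturday, so the first Saturday is November 1 and the fourth is November 22.
Daylight saving runs 23 February – 22 November; February 21, 2025 is outside that window, so Rasove Standard Time is on standard time at UTC+10:00.
21:15 Rasove Standard Time − 10h = 11:15 UTC.
1 September 2024 is a Sunday, so the first Sunday is September 1 and the fourth is September 22.
1 March 2025 is a Saturday, so the first Monday is March 3 and the fourth is March 24.
At the standard offset (UTC+06:00), 11:15 UTC + 6h = 17:15 Solax Territory standard time.
The standard-time date in Solax Territory, February 21, 2025, lies within the daylight-saving period (22 September 2024 – 24 March 2025), so Solax Territory is on daylight time, UTC+07:00.
11:15 UTC + 7h = 18:15 Solax Territory.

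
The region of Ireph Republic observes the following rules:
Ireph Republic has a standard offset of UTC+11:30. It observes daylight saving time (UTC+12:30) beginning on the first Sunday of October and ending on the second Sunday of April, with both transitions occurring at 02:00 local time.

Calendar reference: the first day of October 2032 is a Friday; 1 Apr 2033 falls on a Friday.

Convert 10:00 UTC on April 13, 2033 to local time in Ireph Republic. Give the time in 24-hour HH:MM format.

1 October 2032 is a Friday, so the first Sunday is October 3.
1 April 2033 is a Friday, so the first Sunday is April 3 and the second is April 10.
At the standard offset (UTC+11:30), 10:00 UTC + 11h30m = 21:30 Ireph Republic standard time.
The standard-time date in Ireph Republic, April 13, 2033, does not fall between 3 October 2032 and 10 April 2033, so daylight saving is not in effect and Ireph Republic is at UTC+11:30.
10:00 UTC + 11h30m = 21:30 local.

21:30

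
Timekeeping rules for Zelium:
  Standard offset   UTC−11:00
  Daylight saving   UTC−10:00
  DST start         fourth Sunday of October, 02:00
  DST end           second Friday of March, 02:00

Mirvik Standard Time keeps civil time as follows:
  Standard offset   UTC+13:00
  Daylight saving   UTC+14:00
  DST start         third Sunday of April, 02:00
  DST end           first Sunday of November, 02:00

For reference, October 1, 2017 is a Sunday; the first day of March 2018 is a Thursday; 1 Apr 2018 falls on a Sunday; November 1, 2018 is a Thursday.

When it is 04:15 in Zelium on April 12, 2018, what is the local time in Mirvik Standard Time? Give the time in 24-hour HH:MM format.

1 October 2017 is a Sunday, so the first Sunday is October 1 and the fourth is October 22.
1 March 2018 is a Thursday, so the first Friday is March 2 and the second is March 9.
April 12, 2018 does not fall between 22 October 2017 and 9 March 2018, so daylight saving is not in effect and Zelium is at UTC−11:00.
04:15 Zelium + 11h = 15:15 UTC.
1 April 2018 is a Sunday, so the first Sunday is April 1 and the third is April 15.
1 November 2018 is a Thursday, so the first Sunday is November 4.
At the standard offset (UTC+13:00), 15:15 UTC + 13h = 04:15 Mirvik Standard Time standard time (rolling into the next day, 13 April 2018).
The standard-time date in Mirvik Standard Time, April 13, 2018, does not fall between 15 April and 4 November, so daylight saving is not in effect and Mirvik Standard Time is at UTC+13:00.
15:15 UTC + 13h = 04:15 Mirvik Standard Time (rolling into the next day, 13 April 2018).

04:15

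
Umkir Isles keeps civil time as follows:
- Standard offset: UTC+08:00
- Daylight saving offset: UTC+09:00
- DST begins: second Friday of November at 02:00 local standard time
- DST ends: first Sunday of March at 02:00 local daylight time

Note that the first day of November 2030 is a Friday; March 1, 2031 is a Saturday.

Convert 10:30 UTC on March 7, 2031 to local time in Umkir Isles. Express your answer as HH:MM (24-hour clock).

18:30

1 November 2030 is a Friday, so the first Friday is November 1 and the second is November 8.
1 March 2031 is a Saturday, so the first Sunday is March 2.
At the standard offset (UTC+08:00), 10:30 UTC + 8h = 18:30 Umkir Isles standard time.
Daylight saving runs 8 November 2030 – 2 March 2031; the standard-time date in Umkir Isles, March 7, 2031, is outside that window, so Umkir Isles is on standard time at UTC+08:00.
10:30 UTC + 8h = 18:30 local.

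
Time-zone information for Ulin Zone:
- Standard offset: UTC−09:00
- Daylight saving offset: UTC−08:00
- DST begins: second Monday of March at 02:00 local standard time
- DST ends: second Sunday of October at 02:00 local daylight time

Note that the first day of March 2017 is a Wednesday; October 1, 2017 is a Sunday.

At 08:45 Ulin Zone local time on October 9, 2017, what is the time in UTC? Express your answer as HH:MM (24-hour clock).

1 March 2017 is a Wednesday, so the first Monday is March 6 and the second is March 13.
1 October 2017 is a Sunday, so the first Sunday is October 1 and the second is October 8.
October 9, 2017 is outside the daylight-saving period (13 March – 8 October), so Ulin Zone is on standard time, UTC−09:00.
08:45 local + 9h = 17:45 UTC.

17:45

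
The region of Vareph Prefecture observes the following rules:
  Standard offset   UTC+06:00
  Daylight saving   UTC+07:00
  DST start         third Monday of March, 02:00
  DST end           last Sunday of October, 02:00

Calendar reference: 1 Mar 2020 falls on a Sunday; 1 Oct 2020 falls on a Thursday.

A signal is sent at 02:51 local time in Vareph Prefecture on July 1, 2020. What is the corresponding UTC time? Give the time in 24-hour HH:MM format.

1 March 2020 is a Sunday, so the first Monday is March 2 and the third is March 16.
1 October 2020 is a Thursday, so Sundays fall on 4, 11, 18, 25; the last is October 25.
July 1, 2020 lies within the daylight-saving period (16 March – 25 October), so Vareph Prefecture is on daylight time, UTC+07:00.
02:51 local − 7h = 19:51 UTC (rolling into the previous day, 30 June 2020).

19:51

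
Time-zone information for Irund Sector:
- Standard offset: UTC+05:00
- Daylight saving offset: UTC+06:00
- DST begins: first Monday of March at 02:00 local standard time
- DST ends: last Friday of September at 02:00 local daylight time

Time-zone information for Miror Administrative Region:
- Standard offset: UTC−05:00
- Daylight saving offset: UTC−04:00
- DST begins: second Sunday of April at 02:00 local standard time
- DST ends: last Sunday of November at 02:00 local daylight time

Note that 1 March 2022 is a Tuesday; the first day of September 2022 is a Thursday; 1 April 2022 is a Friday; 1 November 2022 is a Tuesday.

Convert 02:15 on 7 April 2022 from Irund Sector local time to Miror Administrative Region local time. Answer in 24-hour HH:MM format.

15:15

1 March 2022 is a Tuesday, so the first Monday is March 7.
1 September 2022 is a Thursday, so Fridays fall on 2, 9, 16, 23, 30; the last is September 30.
Daylight saving runs 7 March – 30 September; 7 April 2022 is inside that window, so Irund Sector is at UTC+06:00.
02:15 Irund Sector − 6h = 20:15 UTC (rolling into the previous day, 6 April 2022).
1 April 2022 is a Friday, so the first Sunday is April 3 and the second is April 10.
1 November 2022 is a Tuesday, so Sundays fall on 6, 13, 20, 27; the last is November 27.
At the standard offset (UTC−05:00), 20:15 UTC − 5h = 15:15 Miror Administrative Region standard time.
The standard-time date in Miror Administrative Region, 6 April 2022, does not fall between 10 April and 27 November, so daylight saving is not in effect and Miror Administrative Region is at UTC−05:00.
20:15 UTC − 5h = 15:15 Miror Administrative Region.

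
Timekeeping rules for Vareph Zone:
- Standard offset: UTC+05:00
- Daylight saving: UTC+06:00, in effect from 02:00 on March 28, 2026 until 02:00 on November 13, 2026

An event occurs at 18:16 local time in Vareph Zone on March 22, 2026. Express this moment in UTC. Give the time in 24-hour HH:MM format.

March 22, 2026 is outside the daylight-saving period (28 March – 13 November), so Vareph Zone is on standard time, UTC+05:00.
18:16 local − 5h = 13:16 UTC.

13:16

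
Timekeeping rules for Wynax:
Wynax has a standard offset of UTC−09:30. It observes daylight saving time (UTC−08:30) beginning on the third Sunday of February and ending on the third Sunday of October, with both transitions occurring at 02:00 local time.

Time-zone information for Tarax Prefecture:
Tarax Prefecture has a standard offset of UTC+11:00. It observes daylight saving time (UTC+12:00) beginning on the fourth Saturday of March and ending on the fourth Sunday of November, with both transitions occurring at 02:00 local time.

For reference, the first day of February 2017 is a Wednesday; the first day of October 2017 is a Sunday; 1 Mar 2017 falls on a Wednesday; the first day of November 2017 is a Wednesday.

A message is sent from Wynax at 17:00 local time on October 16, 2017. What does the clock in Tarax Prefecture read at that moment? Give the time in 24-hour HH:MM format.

1 February 2017 is a Wednesday, so the first Sunday is February 5 and the third is February 19.
1 October 2017 is a Sunday, so the first Sunday is October 1 and the third is October 15.
October 16, 2017 is outside the daylight-saving period (19 February – 15 October), so Wynax is on standard time, UTC−09:30.
17:00 Wynax + 9h30m = 02:30 UTC (rolling into the next day, 17 October 2017).
1 March 2017 is a Wednesday, so the first Saturday is March 4 and the fourth is March 25.
1 November 2017 is a Wednesday, so the first Sunday is November 5 and the fourth is November 26.
At the standard offset (UTC+11:00), 02:30 UTC + 11h = 13:30 Tarax Prefecture standard time.
The standard-time date in Tarax Prefecture, October 17, 2017, falls between 25 March and 26 November, so daylight saving is in effect and Tarax Prefecture is at UTC+12:00.
02:30 UTC + 12h = 14:30 Tarax Prefecture.

14:30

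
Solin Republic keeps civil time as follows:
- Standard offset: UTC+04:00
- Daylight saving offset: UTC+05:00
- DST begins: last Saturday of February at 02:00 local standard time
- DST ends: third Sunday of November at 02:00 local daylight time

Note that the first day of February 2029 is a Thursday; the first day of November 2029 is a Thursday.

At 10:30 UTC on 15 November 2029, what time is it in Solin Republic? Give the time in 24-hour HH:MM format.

1 February 2029 is a Thursday, so Saturdays fall on 3, 10, 17, 24; the last is February 24.
1 November 2029 is a Thursday, so the first Sunday is November 4 and the third is November 18.
At the standard offset (UTC+04:00), 10:30 UTC + 4h = 14:30 Solin Republic standard time.
The standard-time date in Solin Republic, 15 November 2029, lies within the daylight-saving period (24 February – 18 November), so Solin Republic is on daylight time, UTC+05:00.
10:30 UTC + 5h = 15:30 local.

15:30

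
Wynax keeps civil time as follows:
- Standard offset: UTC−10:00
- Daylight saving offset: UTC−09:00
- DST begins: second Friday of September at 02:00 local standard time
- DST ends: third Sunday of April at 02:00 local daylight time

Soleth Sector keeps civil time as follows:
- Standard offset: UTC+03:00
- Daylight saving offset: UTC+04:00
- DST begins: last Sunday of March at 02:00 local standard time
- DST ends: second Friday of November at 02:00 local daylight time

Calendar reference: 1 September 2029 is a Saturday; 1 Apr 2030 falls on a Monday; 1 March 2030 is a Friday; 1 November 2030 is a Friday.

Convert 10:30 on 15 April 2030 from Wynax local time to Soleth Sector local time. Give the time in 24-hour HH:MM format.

1 September 2029 is a Saturday, so the first Friday is September 7 and the second is September 14.
1 April 2030 is a Monday, so the first Sunday is April 7 and the third is April 21.
15 April 2030 falls between 14 September 2029 and 21 April 2030, so daylight saving is in effect and Wynax is at UTC−09:00.
10:30 Wynax + 9h = 19:30 UTC.
1 March 2030 is a Friday, so Sundays fall on 3, 10, 17, 24, 31; the last is March 31.
1 November 2030 is a Friday, so the first Friday is November 1 and the second is November 8.
At the standard offset (UTC+03:00), 19:30 UTC + 3h = 22:30 Soleth Sector standard time.
The standard-time date in Soleth Sector, 15 April 2030, falls between 31 March and 8 November, so daylight saving is in effect and Soleth Sector is at UTC+04:00.
19:30 UTC + 4h = 23:30 Soleth Sector.

23:30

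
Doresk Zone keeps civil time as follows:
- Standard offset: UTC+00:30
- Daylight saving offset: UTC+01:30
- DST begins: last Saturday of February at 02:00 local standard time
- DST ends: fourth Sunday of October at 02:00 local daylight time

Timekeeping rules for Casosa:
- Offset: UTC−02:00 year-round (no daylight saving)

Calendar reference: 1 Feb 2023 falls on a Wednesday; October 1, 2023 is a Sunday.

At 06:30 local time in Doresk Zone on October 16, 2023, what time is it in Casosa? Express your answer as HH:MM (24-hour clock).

1 February 2023 is a Wednesday, so Saturdays fall on 4, 11, 18, 25; the last is February 25.
1 October 2023 is a Sunday, so the first Sunday is October 1 and the fourth is October 22.
October 16, 2023 falls between 25 February and 22 October, so daylight saving is in effect and Doresk Zone is at UTC+01:30.
06:30 Doresk Zone − 1h30m = 05:00 UTC.
Casosa has no daylight saving, so its offset is UTC−02:00 year-round.
05:00 UTC − 2h = 03:00 Casosa.

03:00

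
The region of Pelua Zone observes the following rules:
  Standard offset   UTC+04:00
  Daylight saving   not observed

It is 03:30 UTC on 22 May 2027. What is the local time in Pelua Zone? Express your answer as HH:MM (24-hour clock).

Pelua Zone has no daylight saving, so its offset is UTC+04:00 year-round.
03:30 UTC + 4h = 07:30 local.

07:30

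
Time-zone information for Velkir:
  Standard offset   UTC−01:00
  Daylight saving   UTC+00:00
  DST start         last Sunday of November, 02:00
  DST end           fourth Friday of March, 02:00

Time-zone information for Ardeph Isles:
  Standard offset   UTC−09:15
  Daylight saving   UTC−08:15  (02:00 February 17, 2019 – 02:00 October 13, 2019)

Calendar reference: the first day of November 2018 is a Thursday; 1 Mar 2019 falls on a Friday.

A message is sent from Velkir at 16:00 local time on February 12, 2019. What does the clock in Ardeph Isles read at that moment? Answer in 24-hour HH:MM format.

1 November 2018 is a Thursday, so Sundays fall on 4, 11, 18, 25; the last is November 25.
1 March 2019 is a Friday, so the first Friday is March 1 and the fourth is March 22.
February 12, 2019 falls between 25 November 2018 and 22 March 2019, so daylight saving is in effect and Velkir is at UTC+00:00.
16:00 Velkir − 0h = 16:00 UTC.
At the standard offset (UTC−09:15), 16:00 UTC − 9h15m = 06:45 Ardeph Isles standard time.
The standard-time date in Ardeph Isles, February 12, 2019, is outside the daylight-saving period (17 February – 13 October), so Ardeph Isles is on standard time, UTC−09:15.
16:00 UTC − 9h15m = 06:45 Ardeph Isles.

06:45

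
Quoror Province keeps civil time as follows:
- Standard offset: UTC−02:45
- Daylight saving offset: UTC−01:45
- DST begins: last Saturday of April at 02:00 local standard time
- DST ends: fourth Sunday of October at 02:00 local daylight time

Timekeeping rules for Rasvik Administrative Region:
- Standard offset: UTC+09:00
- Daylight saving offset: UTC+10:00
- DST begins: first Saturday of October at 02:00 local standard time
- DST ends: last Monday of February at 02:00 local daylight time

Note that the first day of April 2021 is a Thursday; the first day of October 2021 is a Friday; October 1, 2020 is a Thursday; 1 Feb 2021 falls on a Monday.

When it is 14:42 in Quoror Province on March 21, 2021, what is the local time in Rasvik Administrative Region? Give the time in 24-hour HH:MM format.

1 April 2021 is a Thursday, so Saturdays fall on 3, 10, 17, 24; the last is April 24.
1 October 2021 is a Friday, so the first Sunday is October 3 and the fourth is October 24.
Daylight saving runs 24 April – 24 October; March 21, 2021 is outside that window, so Quoror Province is on standard time at UTC−02:45.
14:42 Quoror Province + 2h45m = 17:27 UTC.
1 October 2020 is a Thursday, so the first Saturday is October 3.
1 February 2021 is a Monday, so Mondays fall on 1, 8, 15, 22; the last is February 22.
At the standard offset (UTC+09:00), 17:27 UTC + 9h = 02:27 Rasvik Administrative Region standard time (rolling into the next day, 22 March 2021).
The standard-time date in Rasvik Administrative Region, March 22, 2021, does not fall between 3 October 2020 and 22 February 2021, so daylight saving is not in effect and Rasvik Administrative Region is at UTC+09:00.
17:27 UTC + 9h = 02:27 Rasvik Administrative Region (rolling into the next day, 22 March 2021).

02:27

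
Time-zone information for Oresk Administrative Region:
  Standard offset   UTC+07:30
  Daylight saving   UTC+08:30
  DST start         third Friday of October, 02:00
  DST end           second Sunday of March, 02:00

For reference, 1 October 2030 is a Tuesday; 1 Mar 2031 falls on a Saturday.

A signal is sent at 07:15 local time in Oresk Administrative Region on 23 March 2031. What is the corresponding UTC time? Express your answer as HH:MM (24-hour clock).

23:45

1 October 2030 is a Tuesday, so the first Friday is October 4 and the third is October 18.
1 March 2031 is a Saturday, so the first Sunday is March 2 and the second is March 9.
Daylight saving runs 18 October 2030 – 9 March 2031; 23 March 2031 is outside that window, so Oresk Administrative Region is on standard time at UTC+07:30.
07:15 local − 7h30m = 23:45 UTC (rolling into the previous day, 22 March 2031).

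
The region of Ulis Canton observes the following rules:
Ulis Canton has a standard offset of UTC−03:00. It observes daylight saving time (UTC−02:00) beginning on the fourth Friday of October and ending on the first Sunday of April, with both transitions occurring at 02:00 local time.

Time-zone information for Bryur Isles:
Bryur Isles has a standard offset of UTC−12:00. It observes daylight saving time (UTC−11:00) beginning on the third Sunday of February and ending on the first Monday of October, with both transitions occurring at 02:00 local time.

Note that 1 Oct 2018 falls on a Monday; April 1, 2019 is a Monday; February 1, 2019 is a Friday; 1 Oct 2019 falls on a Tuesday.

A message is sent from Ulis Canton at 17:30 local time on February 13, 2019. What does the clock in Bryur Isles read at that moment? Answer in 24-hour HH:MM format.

07:30

1 October 2018 is a Monday, so the first Friday is October 5 and the fourth is October 26.
1 April 2019 is a Monday, so the first Sunday is April 7.
Daylight saving runs 26 October 2018 – 7 April 2019; February 13, 2019 is inside that window, so Ulis Canton is at UTC−02:00.
17:30 Ulis Canton + 2h = 19:30 UTC.
1 February 2019 is a Friday, so the first Sunday is February 3 and the third is February 17.
1 October 2019 is a Tuesday, so the first Monday is October 7.
At the standard offset (UTC−12:00), 19:30 UTC − 12h = 07:30 Bryur Isles standard time.
The standard-time date in Bryur Isles, February 13, 2019, does not fall between 17 February and 7 October, so daylight saving is not in effect and Bryur Isles is at UTC−12:00.
19:30 UTC − 12h = 07:30 Bryur Isles.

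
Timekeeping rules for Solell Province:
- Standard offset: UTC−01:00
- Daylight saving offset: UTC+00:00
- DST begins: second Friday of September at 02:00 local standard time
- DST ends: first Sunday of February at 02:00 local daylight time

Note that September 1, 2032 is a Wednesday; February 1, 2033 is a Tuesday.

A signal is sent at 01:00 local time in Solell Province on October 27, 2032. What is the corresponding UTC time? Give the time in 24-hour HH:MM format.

1 September 2032 is a Wednesday, so the first Friday is September 3 and the second is September 10.
1 February 2033 is a Tuesday, so the first Sunday is February 6.
October 27, 2032 falls between 10 September 2032 and 6 February 2033, so daylight saving is in effect and Solell Province is at UTC+00:00.
01:00 local − 0h = 01:00 UTC.

01:00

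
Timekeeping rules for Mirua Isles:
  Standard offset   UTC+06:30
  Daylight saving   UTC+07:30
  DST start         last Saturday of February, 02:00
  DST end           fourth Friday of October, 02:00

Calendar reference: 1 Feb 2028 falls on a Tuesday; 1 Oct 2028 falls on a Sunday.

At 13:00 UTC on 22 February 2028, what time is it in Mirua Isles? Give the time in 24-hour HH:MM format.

1 February 2028 is a Tuesday, so Saturdays fall on 5, 12, 19, 26; the last is February 26.
1 October 2028 is a Sunday, so the first Friday is October 6 and the fourth is October 27.
At the standard offset (UTC+06:30), 13:00 UTC + 6h30m = 19:30 Mirua Isles standard time.
The standard-time date in Mirua Isles, 22 February 2028, does not fall between 26 February and 27 October, so daylight saving is not in effect and Mirua Isles is at UTC+06:30.
13:00 UTC + 6h30m = 19:30 local.

19:30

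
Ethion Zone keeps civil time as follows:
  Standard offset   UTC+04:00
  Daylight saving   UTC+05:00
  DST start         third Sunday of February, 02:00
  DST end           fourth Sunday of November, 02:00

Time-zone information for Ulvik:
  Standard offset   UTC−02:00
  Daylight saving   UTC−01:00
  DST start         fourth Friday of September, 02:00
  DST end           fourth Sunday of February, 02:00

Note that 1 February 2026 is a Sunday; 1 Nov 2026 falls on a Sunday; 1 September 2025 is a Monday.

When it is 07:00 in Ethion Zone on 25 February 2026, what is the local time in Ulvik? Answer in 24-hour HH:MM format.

00:00

1 February 2026 is a Sunday, so the first Sunday is February 1 and the third is February 15.
1 November 2026 is a Sunday, so the first Sunday is November 1 and the fourth is November 22.
Daylight saving runs 15 February – 22 November; 25 February 2026 is inside that window, so Ethion Zone is at UTC+05:00.
07:00 Ethion Zone − 5h = 02:00 UTC.
1 September 2025 is a Monday, so the first Friday is September 5 and the fourth is September 26.
1 February 2026 is a Sunday, so the first Sunday is February 1 and the fourth is February 22.
At the standard offset (UTC−02:00), 02:00 UTC − 2h = 00:00 Ulvik standard time.
The standard-time date in Ulvik, 25 February 2026, does not fall between 26 September 2025 and 22 February 2026, so daylight saving is not in effect and Ulvik is at UTC−02:00.
02:00 UTC − 2h = 00:00 Ulvik.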